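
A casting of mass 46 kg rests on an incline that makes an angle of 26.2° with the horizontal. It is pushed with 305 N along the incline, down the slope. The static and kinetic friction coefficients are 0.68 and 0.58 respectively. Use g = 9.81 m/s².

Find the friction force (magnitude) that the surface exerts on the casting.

Perpendicular to the surface, N = m g cos θ = 46·9.81·cos 26.2° = 404.9 N.
Parallel to the incline, ΣF = 0 gives f = m g sin θ + P = 199.2 + 305 = 504.2 N (up-slope positive).
The static-friction ceiling is μ_s N = 0.68 × 404.9 = 275.3 N.
|504.2| exceeds 275.3 N, so the casting slips down-slope; friction is kinetic, f = μ_k N = 0.58×404.9 = 235 N.

f ≈ 235 N (up the incline)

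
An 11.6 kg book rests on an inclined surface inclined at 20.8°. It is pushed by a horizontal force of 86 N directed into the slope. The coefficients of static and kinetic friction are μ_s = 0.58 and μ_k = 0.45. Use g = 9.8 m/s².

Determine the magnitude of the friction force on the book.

f ≈ 40 N (down the incline)

The horizontal push has a component P sin θ into the surface, so N = m g cos θ + P sin θ = 106.3 + 30.54 = 136.8 N.
Parallel to the incline: P cos θ − m g sin θ = 80.4 − 40.37 = 40.03 N; the friction needed to balance this is 40.03 N acting down the slope.
The limit of static friction is μ_s N = 79.35 N.
Since 40.03 N is within the 79.35 N limit, the book stays put and friction is exactly 40 N.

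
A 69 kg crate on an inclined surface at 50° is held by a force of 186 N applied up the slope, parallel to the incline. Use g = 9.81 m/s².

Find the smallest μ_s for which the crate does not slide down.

N = m g cos θ = 435.1 N.
Friction must make up the shortfall along the incline: f = m g sin θ − P = 518.5 − 186 = 332.5 N.
At the threshold f = μ_s N, so μ_s,min = 332.5/435.1 = 0.764.

μ_s,min ≈ 0.764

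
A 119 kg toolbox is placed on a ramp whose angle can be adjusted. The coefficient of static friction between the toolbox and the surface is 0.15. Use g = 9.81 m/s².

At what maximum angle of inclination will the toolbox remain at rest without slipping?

θ_max ≈ 8.53°

At the slip threshold, m g sin θ = μ_s · m g cos θ, so tan θ = μ_s.
θ_max = arctan(0.15) = 8.53°.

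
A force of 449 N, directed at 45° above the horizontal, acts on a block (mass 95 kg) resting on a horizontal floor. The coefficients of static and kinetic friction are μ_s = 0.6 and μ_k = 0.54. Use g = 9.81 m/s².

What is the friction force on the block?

The vertical component of P reduces the normal force: N = m g − P sin α = 932 − 317.5 = 614.5 N.
Horizontally, friction must balance P cos α = 317.5 N.
The static-friction limit is μ_s N = 368.7 N.
317.5 ≤ 368.7 N → static; friction equals the required 317 N.

f ≈ 317 N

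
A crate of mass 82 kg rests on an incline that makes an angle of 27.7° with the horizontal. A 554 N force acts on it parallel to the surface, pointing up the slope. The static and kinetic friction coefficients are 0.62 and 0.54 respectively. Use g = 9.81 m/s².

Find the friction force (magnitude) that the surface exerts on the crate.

f ≈ 180 N (down the incline)

Perpendicular to the surface, N = m g cos θ = 82·9.81·cos 27.7° = 712.2 N.
For equilibrium along the incline the friction force must supply f = m g sin θ − P = 373.9 − 554 = -180.1 N (positive meaning up-slope).
Maximum static friction available: μ_s N = 0.62 × 712.2 = 441.6 N.
Since |-180.1| ≤ 441.6 N, static friction is sufficient; f equals the required value, not μ_s N.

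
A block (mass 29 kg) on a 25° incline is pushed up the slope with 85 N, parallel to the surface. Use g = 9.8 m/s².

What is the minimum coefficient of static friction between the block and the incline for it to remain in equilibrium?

N = m g cos θ = 257.6 N.
Friction must make up the shortfall along the incline: f = m g sin θ − P = 120.1 − 85 = 35.11 N.
At the threshold f = μ_s N, so μ_s,min = 35.11/257.6 = 0.136.

μ_s,min ≈ 0.136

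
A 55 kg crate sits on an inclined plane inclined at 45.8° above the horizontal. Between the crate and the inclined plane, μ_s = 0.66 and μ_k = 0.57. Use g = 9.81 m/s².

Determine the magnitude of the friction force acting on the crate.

f ≈ 214 N (up the incline)

The normal reaction is N = m g cos θ = 376.2 N.
Along the slope the weight component is m g sin θ = 386.8 N; friction must supply exactly this, acting up-slope.
Static friction can supply at most μ_s N = 248.3 N.
|386.8| exceeds 248.3 N, so the crate slips down-slope; friction is kinetic, f = μ_k N = 0.57×376.2 = 214 N.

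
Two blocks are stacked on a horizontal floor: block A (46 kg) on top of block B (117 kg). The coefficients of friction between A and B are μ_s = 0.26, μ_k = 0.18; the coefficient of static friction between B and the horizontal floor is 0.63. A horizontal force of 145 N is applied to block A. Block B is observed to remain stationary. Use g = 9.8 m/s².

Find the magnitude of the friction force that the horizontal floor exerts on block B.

Normal force at the A–B interface: N₁ = m_A g = 450.8 N.
Maximum static friction on A from B: μ_s N₁ = 0.26×450.8 = 117.2 N.
P = 145 N exceeds that limit, so A slips over B and the interface friction becomes kinetic: f₁ = μ_k N₁ = 0.18×450.8 = 81.1 N.
B experiences an equal 81.1 N forward from A (third law). B is in equilibrium, so the floor supplies f₂ = 81.1 N of static friction (limit μ_s(m_A+m_B)g = 1006 N, not exceeded).

f ≈ 81.1 N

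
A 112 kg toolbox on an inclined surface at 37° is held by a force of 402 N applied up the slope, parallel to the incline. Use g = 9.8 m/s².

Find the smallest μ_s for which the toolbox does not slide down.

μ_s,min ≈ 0.295

N = m g cos θ = 876.6 N.
Friction must make up the shortfall along the incline: f = m g sin θ − P = 660.6 − 402 = 258.6 N.
At the threshold f = μ_s N, so μ_s,min = 258.6/876.6 = 0.295.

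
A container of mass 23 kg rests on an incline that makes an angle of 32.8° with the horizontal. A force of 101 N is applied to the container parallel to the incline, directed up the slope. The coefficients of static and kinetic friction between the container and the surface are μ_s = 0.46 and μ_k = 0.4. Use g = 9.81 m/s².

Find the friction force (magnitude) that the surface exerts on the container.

f ≈ 21.2 N (up the incline)

The normal reaction is N = m g cos θ = 189.7 N.
The friction needed for equilibrium is m g sin θ − P = 122.2 − 101 = 21.23 N, measured positive up-slope.
Static friction can supply at most μ_s N = 87.24 N.
Since |21.23| ≤ 87.24 N, static friction is sufficient; f equals the required value, not μ_s N.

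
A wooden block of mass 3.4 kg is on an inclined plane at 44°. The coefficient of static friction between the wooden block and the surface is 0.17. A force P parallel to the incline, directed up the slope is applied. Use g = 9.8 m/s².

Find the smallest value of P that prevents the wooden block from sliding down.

P_min ≈ 19.1 N

The wooden block tends to slide down (tan θ > μ_s), so at the point of impending slip friction acts up-slope at its limit: f = μ_s N.
P is parallel to the surface, so N = m g cos θ = 24 N.
Along the incline: P + μ_s N = m g sin θ, so P = 23.1 − 0.17×24 = 19.1 N.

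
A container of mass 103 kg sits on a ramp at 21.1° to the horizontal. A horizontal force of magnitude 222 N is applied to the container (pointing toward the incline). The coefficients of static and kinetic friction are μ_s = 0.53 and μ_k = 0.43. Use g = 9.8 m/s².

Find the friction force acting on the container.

f ≈ 156 N (up the incline)

Normal direction: N = m g cos θ + P sin θ = 1022 N.
Parallel to the incline: P cos θ − m g sin θ = 207.1 − 363.4 = -156.3 N; the friction needed to balance this is 156.3 N acting up the slope.
The limit of static friction is μ_s N = 541.5 N.
Since 156.3 N is within the 541.5 N limit, the container stays put and friction is exactly 156 N.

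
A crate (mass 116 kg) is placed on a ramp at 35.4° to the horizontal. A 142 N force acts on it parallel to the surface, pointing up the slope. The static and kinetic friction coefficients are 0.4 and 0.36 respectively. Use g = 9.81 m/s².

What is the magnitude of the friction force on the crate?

The normal reaction is N = m g cos θ = 927.6 N.
For equilibrium along the incline the friction force must supply f = m g sin θ − P = 659.2 − 142 = 517.2 N (positive meaning up-slope).
Static friction can supply at most μ_s N = 371 N.
|517.2| exceeds 371 N, so the crate slips down-slope; friction is kinetic, f = μ_k N = 0.36×927.6 = 334 N.

f ≈ 334 N (up the incline)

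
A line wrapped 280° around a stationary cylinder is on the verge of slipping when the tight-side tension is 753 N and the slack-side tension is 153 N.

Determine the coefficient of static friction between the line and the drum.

μ ≈ 0.326

T₂/T₁ = e^{μβ} → μ = ln(T₂/T₁)/β.
β = 280° = 4.887 rad.
μ = ln(753/153)/4.887 = ln(4.922)/4.887 = 0.326.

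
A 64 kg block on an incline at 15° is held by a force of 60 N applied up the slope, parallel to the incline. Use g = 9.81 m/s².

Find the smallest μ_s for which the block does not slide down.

N = m g cos θ = 606.4 N.
Friction must make up the shortfall along the incline: f = m g sin θ − P = 162.5 − 60 = 102.5 N.
At the threshold f = μ_s N, so μ_s,min = 102.5/606.4 = 0.169.

μ_s,min ≈ 0.169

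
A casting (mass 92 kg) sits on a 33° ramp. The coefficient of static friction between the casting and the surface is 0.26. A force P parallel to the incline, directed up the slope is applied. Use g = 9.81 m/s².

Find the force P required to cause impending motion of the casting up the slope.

P ≈ 688 N

At impending motion up the slope, friction acts down-slope at its limit: f = μ_s N.
P is parallel to the surface, so N = m g cos θ = 757 N.
Along the incline: P = m g sin θ + μ_s N = 492 + 0.26×757 = 688 N.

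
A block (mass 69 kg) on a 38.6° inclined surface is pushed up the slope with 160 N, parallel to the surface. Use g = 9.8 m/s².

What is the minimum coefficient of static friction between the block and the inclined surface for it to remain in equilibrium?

μ_s,min ≈ 0.496

N = m g cos θ = 528.5 N.
Friction must make up the shortfall along the incline: f = m g sin θ − P = 421.9 − 160 = 261.9 N.
At the threshold f = μ_s N, so μ_s,min = 261.9/528.5 = 0.496.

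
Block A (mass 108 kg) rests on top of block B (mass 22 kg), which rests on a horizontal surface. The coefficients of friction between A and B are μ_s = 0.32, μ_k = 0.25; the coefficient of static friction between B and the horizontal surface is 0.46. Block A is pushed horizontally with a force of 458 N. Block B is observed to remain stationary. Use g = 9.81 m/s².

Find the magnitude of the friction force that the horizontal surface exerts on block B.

Normal force at the A–B interface: N₁ = m_A g = 1059 N.
Maximum static friction on A from B: μ_s N₁ = 0.32×1059 = 339 N.
P = 458 N exceeds that limit, so A slips over B and the interface friction becomes kinetic: f₁ = μ_k N₁ = 0.25×1059 = 265 N.
By Newton's third law B feels 265 N forward from A. With B stationary, the floor's static friction on B balances it: f₂ = 265 N (well within μ_s(m_A+m_B)g = 586.6 N).

f ≈ 265 N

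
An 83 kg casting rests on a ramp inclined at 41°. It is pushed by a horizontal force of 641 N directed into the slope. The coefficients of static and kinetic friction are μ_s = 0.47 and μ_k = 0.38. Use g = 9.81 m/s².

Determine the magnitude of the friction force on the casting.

Normal direction: N = m g cos θ + P sin θ = 1035 N.
Along the incline, the net driving force (taking up-slope positive) is P cos θ − m g sin θ = 483.8 − 534.2 = -50.41 N, so equilibrium requires friction f = 50.41 N (up-slope).
Maximum static friction: μ_s N = 0.47 × 1035 = 486.5 N.
Since 50.41 N is within the 486.5 N limit, the casting stays put and friction is exactly 50.4 N.

f ≈ 50.4 N (up the incline)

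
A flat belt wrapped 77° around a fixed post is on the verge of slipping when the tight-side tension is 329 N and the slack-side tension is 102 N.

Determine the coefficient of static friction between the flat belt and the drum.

T₂/T₁ = e^{μβ} → μ = ln(T₂/T₁)/β.
β = 77° = 1.344 rad.
μ = ln(329/102)/1.344 = ln(3.225)/1.344 = 0.871.

μ ≈ 0.871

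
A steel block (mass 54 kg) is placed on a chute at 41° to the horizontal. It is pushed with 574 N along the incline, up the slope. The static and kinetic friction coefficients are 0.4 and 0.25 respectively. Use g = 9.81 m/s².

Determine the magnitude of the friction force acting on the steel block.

f ≈ 99.9 N (down the incline)

Normal force: N = m g cos θ = 54 × 9.81 × cos 41° = 399.8 N.
The friction needed for equilibrium is m g sin θ − P = 347.5 − 574 = -226.5 N, measured positive up-slope.
Maximum static friction available: μ_s N = 0.4 × 399.8 = 159.9 N.
|-226.5| exceeds 159.9 N, so the steel block slips up-slope; friction is kinetic, f = μ_k N = 0.25×399.8 = 99.9 N.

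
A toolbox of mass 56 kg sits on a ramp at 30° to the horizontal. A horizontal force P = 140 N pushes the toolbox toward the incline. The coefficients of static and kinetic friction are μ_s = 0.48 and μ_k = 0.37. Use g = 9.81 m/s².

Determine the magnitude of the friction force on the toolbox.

f ≈ 153 N (up the incline)

Resolve perpendicular to the incline: N = m g cos θ + P sin θ = 56×9.81×cos 30° + 140×sin 30° = 545.8 N.
Parallel to the incline: P cos θ − m g sin θ = 121.2 − 274.7 = -153.4 N; the friction needed to balance this is 153.4 N acting up the slope.
The limit of static friction is μ_s N = 262 N.
|f_req| = 153.4 ≤ 262 N → the toolbox is in equilibrium; friction equals the required value.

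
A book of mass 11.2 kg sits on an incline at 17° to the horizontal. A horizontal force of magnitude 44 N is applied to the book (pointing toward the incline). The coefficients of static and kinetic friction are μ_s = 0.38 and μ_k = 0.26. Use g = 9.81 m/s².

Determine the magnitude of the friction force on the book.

f ≈ 9.95 N (down the incline)

Resolve perpendicular to the incline: N = m g cos θ + P sin θ = 11.2×9.81×cos 17° + 44×sin 17° = 117.9 N.
Parallel to the incline: P cos θ − m g sin θ = 42.08 − 32.12 = 9.954 N; the friction needed to balance this is 9.954 N acting down the slope.
The limit of static friction is μ_s N = 44.82 N.
Since 9.954 N is within the 44.82 N limit, the book stays put and friction is exactly 9.95 N.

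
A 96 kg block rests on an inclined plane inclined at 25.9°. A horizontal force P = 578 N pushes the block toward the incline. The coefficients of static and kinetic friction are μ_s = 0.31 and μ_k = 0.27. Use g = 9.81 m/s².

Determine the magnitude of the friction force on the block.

The horizontal push has a component P sin θ into the surface, so N = m g cos θ + P sin θ = 847.2 + 252.5 = 1100 N.
Parallel to the incline: P cos θ − m g sin θ = 519.9 − 411.4 = 108.6 N; the friction needed to balance this is 108.6 N acting down the slope.
The limit of static friction is μ_s N = 340.9 N.
|f_req| = 108.6 ≤ 340.9 N → the block is in equilibrium; friction equals the required value.

f ≈ 109 N (down the incline)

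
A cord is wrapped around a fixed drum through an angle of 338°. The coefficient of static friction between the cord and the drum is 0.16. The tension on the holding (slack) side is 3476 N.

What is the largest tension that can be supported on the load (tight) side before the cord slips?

T_max ≈ 8930 N

At impending slip the capstan equation gives T₂/T₁ = e^{μβ} with β in radians.
β = 338° × π/180 = 5.899 rad.
e^{μβ} = e^{0.16×5.899} = 2.57.
T₂ = T₁ · e^{μβ} = 3476 × 2.57 = 8930 N.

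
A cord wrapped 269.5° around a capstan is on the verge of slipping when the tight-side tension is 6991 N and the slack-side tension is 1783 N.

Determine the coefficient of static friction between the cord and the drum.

μ ≈ 0.29

T₂/T₁ = e^{μβ} → μ = ln(T₂/T₁)/β.
β = 269.5° = 4.704 rad.
μ = ln(6991/1783)/4.704 = ln(3.921)/4.704 = 0.29.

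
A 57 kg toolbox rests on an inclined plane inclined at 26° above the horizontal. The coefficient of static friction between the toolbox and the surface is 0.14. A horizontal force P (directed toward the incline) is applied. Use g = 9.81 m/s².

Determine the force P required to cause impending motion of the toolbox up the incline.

At impending motion up the slope, friction acts down-slope at its limit: f = μ_s N.
Perpendicular to the incline: N = m g cos θ + P sin θ.
Along the incline: P cos θ = m g sin θ + μ_s N = m g sin θ + μ_s (m g cos θ + P sin θ).
Solving, P (cos θ − μ_s sin θ) = m g (sin θ + μ_s cos θ), so P = 57×9.81×(sin 26° + 0.14 cos 26°)/(cos 26° − 0.14 sin 26°) = 559×0.5642/0.8374 = 377 N.

P ≈ 377 N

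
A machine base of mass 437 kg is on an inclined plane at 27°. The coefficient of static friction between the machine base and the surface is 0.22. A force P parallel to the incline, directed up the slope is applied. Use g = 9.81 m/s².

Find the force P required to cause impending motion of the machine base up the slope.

At impending motion up the slope, friction acts down-slope at its limit: f = μ_s N.
P is parallel to the surface, so N = m g cos θ = 3820 N.
Along the incline: P = m g sin θ + μ_s N = 1950 + 0.22×3820 = 2790 N.

P ≈ 2790 N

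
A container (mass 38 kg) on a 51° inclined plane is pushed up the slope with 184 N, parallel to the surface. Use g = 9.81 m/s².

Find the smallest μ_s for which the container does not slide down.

N = m g cos θ = 234.6 N.
Friction must make up the shortfall along the incline: f = m g sin θ − P = 289.7 − 184 = 105.7 N.
At the threshold f = μ_s N, so μ_s,min = 105.7/234.6 = 0.451.

μ_s,min ≈ 0.451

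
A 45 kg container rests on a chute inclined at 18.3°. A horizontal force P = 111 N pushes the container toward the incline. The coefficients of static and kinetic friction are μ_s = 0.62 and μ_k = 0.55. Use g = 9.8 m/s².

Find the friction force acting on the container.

Normal direction: N = m g cos θ + P sin θ = 453.5 N.
Parallel to the incline: P cos θ − m g sin θ = 105.4 − 138.5 = -33.08 N; the friction needed to balance this is 33.08 N acting up the slope.
Maximum static friction: μ_s N = 0.62 × 453.5 = 281.2 N.
|f_req| = 33.08 ≤ 281.2 N → the container is in equilibrium; friction equals the required value.

f ≈ 33.1 N (up the incline)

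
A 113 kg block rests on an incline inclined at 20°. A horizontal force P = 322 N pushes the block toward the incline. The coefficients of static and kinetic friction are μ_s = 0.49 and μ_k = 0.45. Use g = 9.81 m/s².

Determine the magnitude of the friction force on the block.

f ≈ 76.6 N (up the incline)

Normal direction: N = m g cos θ + P sin θ = 1152 N.
Parallel to the incline: P cos θ − m g sin θ = 302.6 − 379.1 = -76.56 N; the friction needed to balance this is 76.56 N acting up the slope.
The limit of static friction is μ_s N = 564.4 N.
|f_req| = 76.56 ≤ 564.4 N → the block is in equilibrium; friction equals the required value.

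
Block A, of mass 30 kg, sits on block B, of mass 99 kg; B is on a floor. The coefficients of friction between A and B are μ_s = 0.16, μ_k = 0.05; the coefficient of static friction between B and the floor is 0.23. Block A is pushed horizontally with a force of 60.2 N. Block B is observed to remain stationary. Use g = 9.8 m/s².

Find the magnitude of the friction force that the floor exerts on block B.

f ≈ 14.7 N

Normal force at the A–B interface: N₁ = m_A g = 294 N.
Maximum static friction on A from B: μ_s N₁ = 0.16×294 = 47.04 N.
Since P = 60.2 N > 47.04 N, A slides on B; the A–B friction is kinetic: f₁ = μ_k N₁ = 0.05×294 = 14.7 N.
By Newton's third law B feels 14.7 N forward from A. With B stationary, the floor's static friction on B balances it: f₂ = 14.7 N (well within μ_s(m_A+m_B)g = 290.8 N).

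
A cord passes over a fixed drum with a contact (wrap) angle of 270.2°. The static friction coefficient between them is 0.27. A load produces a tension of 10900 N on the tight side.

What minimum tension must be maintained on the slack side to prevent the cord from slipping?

T_min ≈ 3050 N

Capstan equation at impending slip: T_tight/T_slack = e^{μβ}.
β = 270.2° = 4.716 rad; e^{μβ} = e^{0.27×4.716} = 3.573.
T_slack = T_tight / e^{μβ} = 10900 / 3.573 = 3050 N.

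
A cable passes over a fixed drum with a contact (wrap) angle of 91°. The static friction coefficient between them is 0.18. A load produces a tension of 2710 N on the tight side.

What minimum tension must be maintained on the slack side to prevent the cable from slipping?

T_min ≈ 2040 N

Capstan equation at impending slip: T_tight/T_slack = e^{μβ}.
β = 91° = 1.588 rad; e^{μβ} = e^{0.18×1.588} = 1.331.
T_slack = T_tight / e^{μβ} = 2710 / 1.331 = 2040 N.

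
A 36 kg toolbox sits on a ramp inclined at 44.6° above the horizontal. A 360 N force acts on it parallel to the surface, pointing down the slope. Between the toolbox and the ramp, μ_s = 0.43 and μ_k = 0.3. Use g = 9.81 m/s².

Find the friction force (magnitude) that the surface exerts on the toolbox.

f ≈ 75.4 N (up the incline)

Normal force: N = m g cos θ = 36 × 9.81 × cos 44.6° = 251.5 N.
Parallel to the incline, ΣF = 0 gives f = m g sin θ + P = 248 + 360 = 608 N (up-slope positive).
The static-friction ceiling is μ_s N = 0.43 × 251.5 = 108.1 N.
|608| exceeds 108.1 N, so the toolbox slips down-slope; friction is kinetic, f = μ_k N = 0.3×251.5 = 75.4 N.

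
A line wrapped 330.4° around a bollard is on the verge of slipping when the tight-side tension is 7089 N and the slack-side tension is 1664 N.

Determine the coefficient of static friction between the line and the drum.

T₂/T₁ = e^{μβ} → μ = ln(T₂/T₁)/β.
β = 330.4° = 5.767 rad.
μ = ln(7089/1664)/5.767 = ln(4.26)/5.767 = 0.251.

μ ≈ 0.251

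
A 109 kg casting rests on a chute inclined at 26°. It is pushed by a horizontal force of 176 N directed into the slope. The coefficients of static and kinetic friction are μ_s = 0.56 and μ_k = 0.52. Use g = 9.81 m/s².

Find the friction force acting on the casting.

The horizontal push has a component P sin θ into the surface, so N = m g cos θ + P sin θ = 961.1 + 77.15 = 1038 N.
Along the incline, the net driving force (taking up-slope positive) is P cos θ − m g sin θ = 158.2 − 468.7 = -310.6 N, so equilibrium requires friction f = 310.6 N (up-slope).
The limit of static friction is μ_s N = 581.4 N.
Since 310.6 N is within the 581.4 N limit, the casting stays put and friction is exactly 311 N.

f ≈ 311 N (up the incline)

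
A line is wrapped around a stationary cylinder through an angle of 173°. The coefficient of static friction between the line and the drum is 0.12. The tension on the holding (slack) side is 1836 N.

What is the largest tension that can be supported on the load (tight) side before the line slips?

At impending slip the capstan equation gives T₂/T₁ = e^{μβ} with β in radians.
β = 173° × π/180 = 3.019 rad.
e^{μβ} = e^{0.12×3.019} = 1.437.
T₂ = T₁ · e^{μβ} = 1836 × 1.437 = 2640 N.

T_max ≈ 2640 N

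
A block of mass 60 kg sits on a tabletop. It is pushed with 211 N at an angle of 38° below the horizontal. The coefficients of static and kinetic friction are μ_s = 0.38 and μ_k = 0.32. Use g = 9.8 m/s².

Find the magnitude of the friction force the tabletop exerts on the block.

f ≈ 166 N

N = m g + P sin α = 588 + 211×sin 38° = 717.9 N.
Horizontally, friction must balance P cos α = 166.3 N.
The static-friction limit is μ_s N = 272.8 N.
166.3 ≤ 272.8 N → static; friction equals the required 166 N.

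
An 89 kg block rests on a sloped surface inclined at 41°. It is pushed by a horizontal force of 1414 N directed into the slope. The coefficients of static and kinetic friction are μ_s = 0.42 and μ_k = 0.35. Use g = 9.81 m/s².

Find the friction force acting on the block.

The horizontal push has a component P sin θ into the surface, so N = m g cos θ + P sin θ = 658.9 + 927.7 = 1587 N.
Along the incline, the net driving force (taking up-slope positive) is P cos θ − m g sin θ = 1067 − 572.8 = 494.4 N, so equilibrium requires friction f = -494.4 N (down-slope).
The limit of static friction is μ_s N = 666.4 N.
|f_req| = 494.4 ≤ 666.4 N → the block is in equilibrium; friction equals the required value.

f ≈ 494 N (down the incline)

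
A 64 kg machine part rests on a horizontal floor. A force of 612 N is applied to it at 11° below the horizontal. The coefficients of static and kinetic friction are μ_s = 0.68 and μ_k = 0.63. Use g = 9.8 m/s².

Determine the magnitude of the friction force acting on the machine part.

f ≈ 469 N

N = m g + P sin α = 627.2 + 612×sin 11° = 744 N.
For equilibrium, f = P cos α = 612×cos 11° = 600.8 N.
μ_s N = 0.68 × 744 = 505.9 N.
The required friction exceeds μ_s N, so the machine part moves and f = μ_k N = 469 N.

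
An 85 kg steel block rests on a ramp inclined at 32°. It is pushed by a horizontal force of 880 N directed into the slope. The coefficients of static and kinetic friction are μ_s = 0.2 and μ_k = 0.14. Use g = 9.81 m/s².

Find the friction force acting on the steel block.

The horizontal push has a component P sin θ into the surface, so N = m g cos θ + P sin θ = 707.1 + 466.3 = 1173 N.
Parallel to the incline: P cos θ − m g sin θ = 746.3 − 441.9 = 304.4 N; the friction needed to balance this is 304.4 N acting down the slope.
Maximum static friction: μ_s N = 0.2 × 1173 = 234.7 N.
|f_req| = 304.4 > 234.7 N → the steel block slides up the incline; f = μ_k N = 0.14 × 1173 = 164 N.

f ≈ 164 N (down the incline)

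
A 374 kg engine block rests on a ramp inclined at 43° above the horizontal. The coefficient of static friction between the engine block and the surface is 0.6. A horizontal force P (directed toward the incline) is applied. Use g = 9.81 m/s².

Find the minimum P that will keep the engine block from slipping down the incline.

P_min ≈ 782 N

The engine block tends to slide down (tan θ > μ_s), so at the point of impending slip friction acts up-slope at its limit: f = μ_s N.
Perpendicular to the incline: N = m g cos θ + P sin θ.
Along the incline: P cos θ + μ_s N = m g sin θ, i.e. P cos θ + μ_s (m g cos θ + P sin θ) = m g sin θ.
Solving, P (cos θ + μ_s sin θ) = m g (sin θ − μ_s cos θ), so P = 3670×0.2432/1.141 = 782 N.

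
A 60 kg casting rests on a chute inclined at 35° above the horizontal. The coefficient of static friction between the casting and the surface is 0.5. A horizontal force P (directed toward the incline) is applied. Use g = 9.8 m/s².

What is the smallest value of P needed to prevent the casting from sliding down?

The casting tends to slide down (tan θ > μ_s), so at the point of impending slip friction acts up-slope at its limit: f = μ_s N.
Perpendicular to the incline: N = m g cos θ + P sin θ.
Along the incline: P cos θ + μ_s N = m g sin θ, i.e. P cos θ + μ_s (m g cos θ + P sin θ) = m g sin θ.
Solving, P (cos θ + μ_s sin θ) = m g (sin θ − μ_s cos θ), so P = 588×0.164/1.106 = 87.2 N.

P_min ≈ 87.2 N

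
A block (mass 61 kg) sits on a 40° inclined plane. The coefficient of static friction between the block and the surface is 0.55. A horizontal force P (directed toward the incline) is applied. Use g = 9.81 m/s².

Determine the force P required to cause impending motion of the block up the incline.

P ≈ 1540 N

At impending motion up the slope, friction acts down-slope at its limit: f = μ_s N.
Perpendicular to the incline: N = m g cos θ + P sin θ.
Along the incline: P cos θ = m g sin θ + μ_s N = m g sin θ + μ_s (m g cos θ + P sin θ).
Solving, P (cos θ − μ_s sin θ) = m g (sin θ + μ_s cos θ), so P = 61×9.81×(sin 40° + 0.55 cos 40°)/(cos 40° − 0.55 sin 40°) = 598×1.064/0.4125 = 1540 N.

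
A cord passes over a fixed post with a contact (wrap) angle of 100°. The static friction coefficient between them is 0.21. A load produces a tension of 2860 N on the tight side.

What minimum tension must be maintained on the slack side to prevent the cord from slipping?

Capstan equation at impending slip: T_tight/T_slack = e^{μβ}.
β = 100° = 1.745 rad; e^{μβ} = e^{0.21×1.745} = 1.443.
T_slack = T_tight / e^{μβ} = 2860 / 1.443 = 1980 N.

T_min ≈ 1980 N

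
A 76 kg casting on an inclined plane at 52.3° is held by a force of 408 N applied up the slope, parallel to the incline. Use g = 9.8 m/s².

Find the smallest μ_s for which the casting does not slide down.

N = m g cos θ = 455.5 N.
Friction must make up the shortfall along the incline: f = m g sin θ − P = 589.3 − 408 = 181.3 N.
At the threshold f = μ_s N, so μ_s,min = 181.3/455.5 = 0.398.

μ_s,min ≈ 0.398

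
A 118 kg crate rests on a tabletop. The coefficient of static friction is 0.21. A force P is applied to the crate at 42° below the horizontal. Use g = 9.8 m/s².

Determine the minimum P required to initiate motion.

P ≈ 403 N

N = m g + P sin α (the push presses the crate into the tabletop).
At impending slip, P cos α = μ_s N = μ_s (m g + P sin α).
Solving: P (cos α − μ_s sin α) = μ_s m g → P = 0.21×1160/(cos 42° − 0.21 sin 42°) = 243/0.6026 = 403 N.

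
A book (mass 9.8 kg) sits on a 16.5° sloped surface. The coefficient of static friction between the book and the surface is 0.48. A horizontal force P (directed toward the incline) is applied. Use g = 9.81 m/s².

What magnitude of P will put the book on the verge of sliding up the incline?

P ≈ 87 N

At impending motion up the slope, friction acts down-slope at its limit: f = μ_s N.
Perpendicular to the incline: N = m g cos θ + P sin θ.
Along the incline: P cos θ = m g sin θ + μ_s N = m g sin θ + μ_s (m g cos θ + P sin θ).
Solving, P (cos θ − μ_s sin θ) = m g (sin θ + μ_s cos θ), so P = 9.8×9.81×(sin 16.5° + 0.48 cos 16.5°)/(cos 16.5° − 0.48 sin 16.5°) = 96.1×0.7442/0.8225 = 87 N.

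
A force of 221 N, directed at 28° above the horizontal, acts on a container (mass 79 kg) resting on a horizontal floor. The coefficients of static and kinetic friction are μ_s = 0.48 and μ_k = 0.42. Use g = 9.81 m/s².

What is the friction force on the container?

f ≈ 195 N

N = m g − P sin α = 775 − 221×sin 28° = 671.2 N.
Horizontally, friction must balance P cos α = 195.1 N.
μ_s N = 0.48 × 671.2 = 322.2 N.
Since 195.1 N does not exceed the limit, the container stays at rest and f = 195 N.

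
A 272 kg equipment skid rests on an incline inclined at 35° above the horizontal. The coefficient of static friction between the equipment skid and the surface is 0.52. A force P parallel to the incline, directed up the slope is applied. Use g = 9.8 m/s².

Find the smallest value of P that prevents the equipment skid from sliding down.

The equipment skid tends to slide down (tan θ > μ_s), so at the point of impending slip friction acts up-slope at its limit: f = μ_s N.
P is parallel to the surface, so N = m g cos θ = 2180 N.
Along the incline: P + μ_s N = m g sin θ, so P = 1530 − 0.52×2180 = 393 N.

P_min ≈ 393 N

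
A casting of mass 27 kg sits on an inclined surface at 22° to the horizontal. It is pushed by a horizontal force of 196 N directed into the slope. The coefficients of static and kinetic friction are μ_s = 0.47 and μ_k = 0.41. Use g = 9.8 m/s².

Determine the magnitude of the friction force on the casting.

f ≈ 82.6 N (down the incline)

The horizontal push has a component P sin θ into the surface, so N = m g cos θ + P sin θ = 245.3 + 73.42 = 318.8 N.
Along the incline, the net driving force (taking up-slope positive) is P cos θ − m g sin θ = 181.7 − 99.12 = 82.61 N, so equilibrium requires friction f = -82.61 N (down-slope).
Maximum static friction: μ_s N = 0.47 × 318.8 = 149.8 N.
|f_req| = 82.61 ≤ 149.8 N → the casting is in equilibrium; friction equals the required value.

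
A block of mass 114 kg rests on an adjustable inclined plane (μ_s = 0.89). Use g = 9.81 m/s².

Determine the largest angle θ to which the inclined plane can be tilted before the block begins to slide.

At the slip threshold, m g sin θ = μ_s · m g cos θ, so tan θ = μ_s.
θ_max = arctan(0.89) = 41.7°.

θ_max ≈ 41.7°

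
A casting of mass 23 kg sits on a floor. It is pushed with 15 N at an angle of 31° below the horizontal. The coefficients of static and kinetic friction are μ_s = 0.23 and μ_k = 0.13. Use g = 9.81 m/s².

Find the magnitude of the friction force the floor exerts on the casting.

f ≈ 12.9 N

The vertical component of P adds to the normal force: N = m g + P sin α = 225.6 + 7.726 = 233.4 N.
The horizontal driving force is P cos α = 12.86 N, so equilibrium needs friction f = 12.86 N.
μ_s N = 0.23 × 233.4 = 53.67 N.
12.86 ≤ 53.67 N → static; friction equals the required 12.9 N.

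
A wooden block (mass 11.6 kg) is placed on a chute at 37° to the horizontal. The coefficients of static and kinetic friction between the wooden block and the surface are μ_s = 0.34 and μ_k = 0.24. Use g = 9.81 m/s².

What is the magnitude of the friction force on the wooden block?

Normal force: N = m g cos θ = 11.6 × 9.81 × cos 37° = 90.88 N.
Along the slope the weight component is m g sin θ = 68.48 N; friction must supply exactly this, acting up-slope.
Maximum static friction available: μ_s N = 0.34 × 90.88 = 30.9 N.
Since |68.48| > 30.9 N, static friction cannot hold it; the wooden block slides down the incline and kinetic friction applies: f = μ_k N = 0.24 × 90.88 = 21.8 N.

f ≈ 21.8 N (up the incline)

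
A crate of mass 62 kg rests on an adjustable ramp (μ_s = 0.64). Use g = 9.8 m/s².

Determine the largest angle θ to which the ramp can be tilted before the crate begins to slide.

At the slip threshold, m g sin θ = μ_s · m g cos θ, so tan θ = μ_s.
θ_max = arctan(0.64) = 32.6°.

θ_max ≈ 32.6°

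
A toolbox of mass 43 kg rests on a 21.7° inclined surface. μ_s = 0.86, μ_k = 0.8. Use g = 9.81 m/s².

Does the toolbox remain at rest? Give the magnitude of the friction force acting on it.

N = m g cos θ = 392 N.
Down-slope weight component: m g sin θ = 156 N.
μ_s N = 337 N.
156 ≤ 337 N, so it stays put; friction = 156 N.

f ≈ 156 N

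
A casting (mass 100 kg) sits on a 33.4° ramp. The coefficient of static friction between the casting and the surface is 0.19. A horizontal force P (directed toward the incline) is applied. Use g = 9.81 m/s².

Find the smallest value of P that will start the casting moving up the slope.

P ≈ 953 N

At impending motion up the slope, friction acts down-slope at its limit: f = μ_s N.
Perpendicular to the incline: N = m g cos θ + P sin θ.
Along the incline: P cos θ = m g sin θ + μ_s N = m g sin θ + μ_s (m g cos θ + P sin θ).
Solving, P (cos θ − μ_s sin θ) = m g (sin θ + μ_s cos θ), so P = 100×9.81×(sin 33.4° + 0.19 cos 33.4°)/(cos 33.4° − 0.19 sin 33.4°) = 981×0.7091/0.7303 = 953 N.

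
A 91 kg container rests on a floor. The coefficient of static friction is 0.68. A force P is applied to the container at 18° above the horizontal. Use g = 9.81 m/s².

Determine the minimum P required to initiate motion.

P ≈ 523 N

N = m g − P sin α (the pull lifts the container).
At impending slip, P cos α = μ_s N = μ_s (m g − P sin α).
Solving: P (cos α + μ_s sin α) = μ_s m g → P = 0.68×893/(cos 18° + 0.68 sin 18°) = 607/1.161 = 523 N.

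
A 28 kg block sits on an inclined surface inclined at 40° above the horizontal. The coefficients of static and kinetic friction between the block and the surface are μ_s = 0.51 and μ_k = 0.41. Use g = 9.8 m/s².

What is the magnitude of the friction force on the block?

f ≈ 86.2 N (up the incline)

The normal reaction is N = m g cos θ = 210.2 N.
Along the slope the weight component is m g sin θ = 176.4 N; friction must supply exactly this, acting up-slope.
Static friction can supply at most μ_s N = 107.2 N.
Since |176.4| > 107.2 N, static friction cannot hold it; the block slides down the incline and kinetic friction applies: f = μ_k N = 0.41 × 210.2 = 86.2 N.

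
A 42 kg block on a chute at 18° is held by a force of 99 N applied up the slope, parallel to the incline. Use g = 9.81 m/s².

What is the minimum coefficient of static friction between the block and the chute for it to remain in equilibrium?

μ_s,min ≈ 0.0723

N = m g cos θ = 391.9 N.
Friction must make up the shortfall along the incline: f = m g sin θ − P = 127.3 − 99 = 28.32 N.
At the threshold f = μ_s N, so μ_s,min = 28.32/391.9 = 0.0723.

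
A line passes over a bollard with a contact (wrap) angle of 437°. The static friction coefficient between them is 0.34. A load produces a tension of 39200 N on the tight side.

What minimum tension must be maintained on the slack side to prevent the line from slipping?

Capstan equation at impending slip: T_tight/T_slack = e^{μβ}.
β = 437° = 7.627 rad; e^{μβ} = e^{0.34×7.627} = 13.37.
T_slack = T_tight / e^{μβ} = 39200 / 13.37 = 2930 N.

T_min ≈ 2930 N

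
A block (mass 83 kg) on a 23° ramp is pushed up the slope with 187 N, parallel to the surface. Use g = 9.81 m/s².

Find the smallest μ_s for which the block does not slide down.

N = m g cos θ = 749.5 N.
Friction must make up the shortfall along the incline: f = m g sin θ − P = 318.1 − 187 = 131.1 N.
At the threshold f = μ_s N, so μ_s,min = 131.1/749.5 = 0.175.

μ_s,min ≈ 0.175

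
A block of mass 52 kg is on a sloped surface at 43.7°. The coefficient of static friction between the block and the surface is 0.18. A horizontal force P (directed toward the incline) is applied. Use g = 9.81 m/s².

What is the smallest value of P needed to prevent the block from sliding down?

P_min ≈ 338 N

The block tends to slide down (tan θ > μ_s), so at the point of impending slip friction acts up-slope at its limit: f = μ_s N.
Perpendicular to the incline: N = m g cos θ + P sin θ.
Along the incline: P cos θ + μ_s N = m g sin θ, i.e. P cos θ + μ_s (m g cos θ + P sin θ) = m g sin θ.
Solving, P (cos θ + μ_s sin θ) = m g (sin θ − μ_s cos θ), so P = 510×0.5607/0.8473 = 338 N.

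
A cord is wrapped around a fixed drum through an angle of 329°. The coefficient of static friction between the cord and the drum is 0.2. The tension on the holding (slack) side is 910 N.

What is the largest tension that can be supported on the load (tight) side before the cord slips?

At impending slip the capstan equation gives T₂/T₁ = e^{μβ} with β in radians.
β = 329° × π/180 = 5.742 rad.
e^{μβ} = e^{0.2×5.742} = 3.153.
T₂ = T₁ · e^{μβ} = 910 × 3.153 = 2870 N.

T_max ≈ 2870 N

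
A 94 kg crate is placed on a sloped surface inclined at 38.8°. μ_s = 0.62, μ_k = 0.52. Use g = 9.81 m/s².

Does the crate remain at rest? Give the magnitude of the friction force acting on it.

f ≈ 374 N

N = m g cos θ = 719 N.
Down-slope weight component: m g sin θ = 578 N.
μ_s N = 446 N.
578 > 446 N, so it slides; kinetic friction f = μ_k N = 0.52×719 = 374 N.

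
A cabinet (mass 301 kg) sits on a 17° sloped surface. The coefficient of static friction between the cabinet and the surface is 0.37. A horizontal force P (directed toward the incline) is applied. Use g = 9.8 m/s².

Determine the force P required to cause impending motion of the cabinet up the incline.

P ≈ 2250 N

At impending motion up the slope, friction acts down-slope at its limit: f = μ_s N.
Perpendicular to the incline: N = m g cos θ + P sin θ.
Along the incline: P cos θ = m g sin θ + μ_s N = m g sin θ + μ_s (m g cos θ + P sin θ).
Solving, P (cos θ − μ_s sin θ) = m g (sin θ + μ_s cos θ), so P = 301×9.8×(sin 17° + 0.37 cos 17°)/(cos 17° − 0.37 sin 17°) = 2950×0.6462/0.8481 = 2250 N.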